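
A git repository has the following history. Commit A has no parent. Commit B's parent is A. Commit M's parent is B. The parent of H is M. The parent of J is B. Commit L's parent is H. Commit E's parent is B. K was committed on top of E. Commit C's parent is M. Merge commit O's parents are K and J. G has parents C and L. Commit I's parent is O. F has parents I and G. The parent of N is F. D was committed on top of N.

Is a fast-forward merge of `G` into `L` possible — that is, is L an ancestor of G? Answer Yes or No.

A fast-forward from L to G is possible iff L is an ancestor of G.
Ancestors of G: {A, B, C, G, H, L, M}.
L is among them, so fast-forward is possible.

Yes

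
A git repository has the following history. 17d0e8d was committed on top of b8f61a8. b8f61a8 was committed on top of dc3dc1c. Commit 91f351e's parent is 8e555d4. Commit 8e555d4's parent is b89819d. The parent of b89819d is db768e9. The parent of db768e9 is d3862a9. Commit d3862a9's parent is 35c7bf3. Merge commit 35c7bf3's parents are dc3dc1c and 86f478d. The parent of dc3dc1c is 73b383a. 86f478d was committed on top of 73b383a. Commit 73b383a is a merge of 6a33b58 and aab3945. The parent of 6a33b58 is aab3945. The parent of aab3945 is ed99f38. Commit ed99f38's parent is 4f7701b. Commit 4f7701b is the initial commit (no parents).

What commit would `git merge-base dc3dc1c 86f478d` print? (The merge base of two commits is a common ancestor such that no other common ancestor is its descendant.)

73b383a

Ancestors of dc3dc1c: {4f7701b, 6a33b58, 73b383a, aab3945, dc3dc1c, ed99f38}.
Ancestors of 86f478d: {4f7701b, 6a33b58, 73b383a, 86f478d, aab3945, ed99f38}.
Common ancestors: {4f7701b, 6a33b58, 73b383a, aab3945, ed99f38}.
Among these, 73b383a is not an ancestor of any other common ancestor — it is the merge base.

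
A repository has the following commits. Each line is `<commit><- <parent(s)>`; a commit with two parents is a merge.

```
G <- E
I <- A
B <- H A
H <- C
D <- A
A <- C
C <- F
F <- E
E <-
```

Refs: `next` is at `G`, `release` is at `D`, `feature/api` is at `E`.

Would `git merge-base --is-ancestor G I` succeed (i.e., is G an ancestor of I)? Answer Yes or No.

No

Ancestors of I: {A, C, E, F, I}.
G is not in that set, so it is not an ancestor of I.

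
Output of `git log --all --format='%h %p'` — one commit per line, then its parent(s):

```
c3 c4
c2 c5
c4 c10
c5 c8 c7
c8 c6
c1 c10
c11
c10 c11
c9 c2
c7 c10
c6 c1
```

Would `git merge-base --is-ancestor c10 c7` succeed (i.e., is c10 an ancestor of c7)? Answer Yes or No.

Yes

Ancestors of c7 (commits reachable by following parents): {c10, c11, c7}.
c10 is in that set, so it is an ancestor of c7.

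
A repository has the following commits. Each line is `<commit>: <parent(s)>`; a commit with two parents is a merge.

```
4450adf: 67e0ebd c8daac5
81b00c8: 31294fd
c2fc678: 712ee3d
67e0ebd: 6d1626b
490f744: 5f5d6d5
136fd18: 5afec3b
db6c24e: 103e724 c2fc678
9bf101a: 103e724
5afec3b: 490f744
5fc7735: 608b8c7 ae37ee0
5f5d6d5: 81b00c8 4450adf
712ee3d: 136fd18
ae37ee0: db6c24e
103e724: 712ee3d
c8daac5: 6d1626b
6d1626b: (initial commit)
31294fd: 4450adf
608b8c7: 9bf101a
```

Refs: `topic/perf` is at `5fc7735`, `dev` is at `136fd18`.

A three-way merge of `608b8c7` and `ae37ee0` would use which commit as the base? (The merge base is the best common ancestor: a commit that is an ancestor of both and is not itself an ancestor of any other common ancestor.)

103e724

Ancestors of 608b8c7: {103e724, 136fd18, 31294fd, 4450adf, 490f744, 5afec3b, 5f5d6d5, 608b8c7, 67e0ebd, 6d1626b, 712ee3d, 81b00c8, 9bf101a, c8daac5}.
Ancestors of ae37ee0: {103e724, 136fd18, 31294fd, 4450adf, 490f744, 5afec3b, 5f5d6d5, 67e0ebd, 6d1626b, 712ee3d, 81b00c8, ae37ee0, c2fc678, c8daac5, db6c24e}.
Common ancestors: {103e724, 136fd18, 31294fd, 4450adf, 490f744, 5afec3b, 5f5d6d5, 67e0ebd, 6d1626b, 712ee3d, 81b00c8, c8daac5}.
Among these, 103e724 is not an ancestor of any other common ancestor — it is the merge base.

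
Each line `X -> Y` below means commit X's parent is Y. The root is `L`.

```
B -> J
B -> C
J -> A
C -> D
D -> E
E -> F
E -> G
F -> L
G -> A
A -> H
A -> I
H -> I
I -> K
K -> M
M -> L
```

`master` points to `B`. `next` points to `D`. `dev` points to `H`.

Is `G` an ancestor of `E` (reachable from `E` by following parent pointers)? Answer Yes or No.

Yes

Ancestors of E (commits reachable by following parents): {A, E, F, G, H, I, K, L, M}.
G is in that set, so it is an ancestor of E.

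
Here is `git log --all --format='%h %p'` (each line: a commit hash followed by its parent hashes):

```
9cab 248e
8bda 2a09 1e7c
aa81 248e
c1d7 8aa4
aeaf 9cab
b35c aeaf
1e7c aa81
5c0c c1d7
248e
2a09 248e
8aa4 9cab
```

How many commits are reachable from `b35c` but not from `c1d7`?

Reachable from b35c: {248e, 9cab, aeaf, b35c}.
Reachable from c1d7: {248e, 8aa4, 9cab, c1d7}.
In b35c's history but not c1d7's: {aeaf, b35c} — 2 commits.

2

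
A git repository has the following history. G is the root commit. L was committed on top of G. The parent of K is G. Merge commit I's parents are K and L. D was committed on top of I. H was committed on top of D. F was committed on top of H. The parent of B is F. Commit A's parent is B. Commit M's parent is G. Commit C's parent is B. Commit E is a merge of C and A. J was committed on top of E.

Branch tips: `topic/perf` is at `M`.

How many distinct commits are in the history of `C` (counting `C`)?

Walking parent pointers from C: reachable set = {B, C, D, F, G, H, I, K, L}.
That is 9 commits.

9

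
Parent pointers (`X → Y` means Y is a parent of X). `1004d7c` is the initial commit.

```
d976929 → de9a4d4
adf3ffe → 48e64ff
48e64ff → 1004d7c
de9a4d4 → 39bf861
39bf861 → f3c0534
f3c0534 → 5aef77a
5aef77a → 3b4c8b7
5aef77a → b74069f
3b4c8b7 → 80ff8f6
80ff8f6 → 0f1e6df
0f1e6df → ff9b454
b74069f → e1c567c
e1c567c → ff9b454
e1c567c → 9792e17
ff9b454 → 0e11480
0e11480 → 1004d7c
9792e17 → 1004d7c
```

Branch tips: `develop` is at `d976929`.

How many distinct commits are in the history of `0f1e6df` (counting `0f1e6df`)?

4

Walking parent pointers from 0f1e6df: reachable set = {0e11480, 0f1e6df, 1004d7c, ff9b454}.
That is 4 commits.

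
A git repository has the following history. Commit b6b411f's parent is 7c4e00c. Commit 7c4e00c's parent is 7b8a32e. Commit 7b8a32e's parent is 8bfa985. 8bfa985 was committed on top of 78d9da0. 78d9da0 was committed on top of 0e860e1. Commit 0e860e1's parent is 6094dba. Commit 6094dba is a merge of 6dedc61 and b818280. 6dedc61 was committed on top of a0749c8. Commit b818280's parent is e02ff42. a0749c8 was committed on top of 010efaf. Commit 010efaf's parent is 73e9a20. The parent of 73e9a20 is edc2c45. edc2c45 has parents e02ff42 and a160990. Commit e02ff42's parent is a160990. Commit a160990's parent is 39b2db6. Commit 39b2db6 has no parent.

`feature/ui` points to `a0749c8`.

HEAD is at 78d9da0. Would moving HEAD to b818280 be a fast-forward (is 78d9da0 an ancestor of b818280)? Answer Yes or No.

A fast-forward from 78d9da0 to b818280 is possible iff 78d9da0 is an ancestor of b818280.
Ancestors of b818280: {39b2db6, a160990, b818280, e02ff42}.
78d9da0 is not among them, so fast-forward is not possible.

No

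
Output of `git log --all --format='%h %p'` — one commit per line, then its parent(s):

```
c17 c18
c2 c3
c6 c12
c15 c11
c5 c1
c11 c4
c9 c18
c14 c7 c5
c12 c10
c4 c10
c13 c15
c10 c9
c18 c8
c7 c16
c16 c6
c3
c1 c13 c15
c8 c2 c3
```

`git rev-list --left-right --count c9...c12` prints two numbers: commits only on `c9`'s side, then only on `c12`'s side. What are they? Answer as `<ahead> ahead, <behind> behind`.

Reachable from c9: {c18, c2, c3, c8, c9}.
Reachable from c12: {c10, c12, c18, c2, c3, c8, c9}.
Only in c9's history (ahead): {} — 0.
Only in c12's history (behind): {c10, c12} — 2.

0 ahead, 2 behind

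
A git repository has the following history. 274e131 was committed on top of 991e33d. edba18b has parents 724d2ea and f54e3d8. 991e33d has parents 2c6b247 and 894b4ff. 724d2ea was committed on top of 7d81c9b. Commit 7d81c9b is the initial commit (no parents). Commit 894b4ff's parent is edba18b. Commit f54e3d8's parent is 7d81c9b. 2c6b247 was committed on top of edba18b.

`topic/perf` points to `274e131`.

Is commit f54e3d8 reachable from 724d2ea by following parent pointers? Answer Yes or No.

No

Ancestors of 724d2ea: {724d2ea, 7d81c9b}.
f54e3d8 is not in that set, so it is not an ancestor of 724d2ea.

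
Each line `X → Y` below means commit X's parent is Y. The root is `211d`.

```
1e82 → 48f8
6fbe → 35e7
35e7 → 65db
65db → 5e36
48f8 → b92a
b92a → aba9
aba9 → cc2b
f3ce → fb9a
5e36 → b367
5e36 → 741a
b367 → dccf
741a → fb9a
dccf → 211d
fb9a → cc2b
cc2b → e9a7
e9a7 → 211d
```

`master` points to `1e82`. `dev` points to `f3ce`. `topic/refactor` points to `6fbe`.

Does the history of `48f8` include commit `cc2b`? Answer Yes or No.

Ancestors of 48f8 (commits reachable by following parents): {211d, 48f8, aba9, b92a, cc2b, e9a7}.
cc2b is in that set, so it is an ancestor of 48f8.

Yes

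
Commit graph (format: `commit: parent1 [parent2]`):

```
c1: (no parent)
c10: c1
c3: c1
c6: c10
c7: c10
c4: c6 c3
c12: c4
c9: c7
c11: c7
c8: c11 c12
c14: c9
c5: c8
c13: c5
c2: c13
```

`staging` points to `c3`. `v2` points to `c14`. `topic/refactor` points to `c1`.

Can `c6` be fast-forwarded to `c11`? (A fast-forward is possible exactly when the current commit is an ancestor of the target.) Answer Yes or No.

No

A fast-forward from c6 to c11 is possible iff c6 is an ancestor of c11.
Ancestors of c11: {c1, c10, c11, c7}.
c6 is not among them, so fast-forward is not possible.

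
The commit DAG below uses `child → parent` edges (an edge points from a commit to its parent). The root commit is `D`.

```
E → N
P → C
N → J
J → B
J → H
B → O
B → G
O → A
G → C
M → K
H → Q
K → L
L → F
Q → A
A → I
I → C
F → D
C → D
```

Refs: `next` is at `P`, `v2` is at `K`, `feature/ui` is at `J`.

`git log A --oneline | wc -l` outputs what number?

4

Walking parent pointers from A: reachable set = {A, C, D, I}.
That is 4 commits.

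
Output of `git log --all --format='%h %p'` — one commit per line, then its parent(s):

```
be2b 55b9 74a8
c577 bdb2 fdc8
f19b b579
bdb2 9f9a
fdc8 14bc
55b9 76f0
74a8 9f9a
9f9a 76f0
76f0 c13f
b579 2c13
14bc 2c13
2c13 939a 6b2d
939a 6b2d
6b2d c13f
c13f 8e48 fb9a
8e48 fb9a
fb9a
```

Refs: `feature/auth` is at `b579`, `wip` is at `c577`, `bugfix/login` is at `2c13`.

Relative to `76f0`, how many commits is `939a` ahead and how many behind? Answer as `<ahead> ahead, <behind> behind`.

Reachable from 939a: {6b2d, 8e48, 939a, c13f, fb9a}.
Reachable from 76f0: {76f0, 8e48, c13f, fb9a}.
Only in 939a's history (ahead): {6b2d, 939a} — 2.
Only in 76f0's history (behind): {76f0} — 1.

2 ahead, 1 behind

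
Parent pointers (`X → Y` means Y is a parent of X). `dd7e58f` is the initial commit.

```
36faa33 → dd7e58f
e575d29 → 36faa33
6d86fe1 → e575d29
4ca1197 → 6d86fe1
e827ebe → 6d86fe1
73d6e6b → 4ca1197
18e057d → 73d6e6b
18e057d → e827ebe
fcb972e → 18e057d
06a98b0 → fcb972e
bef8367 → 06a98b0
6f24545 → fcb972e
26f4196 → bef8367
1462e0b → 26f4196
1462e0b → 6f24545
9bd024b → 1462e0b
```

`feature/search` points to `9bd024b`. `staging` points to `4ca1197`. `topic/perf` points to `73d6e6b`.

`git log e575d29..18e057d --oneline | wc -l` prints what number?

Reachable from 18e057d: {18e057d, 36faa33, 4ca1197, 6d86fe1, 73d6e6b, dd7e58f, e575d29, e827ebe}.
Reachable from e575d29: {36faa33, dd7e58f, e575d29}.
In 18e057d's history but not e575d29's: {18e057d, 4ca1197, 6d86fe1, 73d6e6b, e827ebe} — 5 commits.

5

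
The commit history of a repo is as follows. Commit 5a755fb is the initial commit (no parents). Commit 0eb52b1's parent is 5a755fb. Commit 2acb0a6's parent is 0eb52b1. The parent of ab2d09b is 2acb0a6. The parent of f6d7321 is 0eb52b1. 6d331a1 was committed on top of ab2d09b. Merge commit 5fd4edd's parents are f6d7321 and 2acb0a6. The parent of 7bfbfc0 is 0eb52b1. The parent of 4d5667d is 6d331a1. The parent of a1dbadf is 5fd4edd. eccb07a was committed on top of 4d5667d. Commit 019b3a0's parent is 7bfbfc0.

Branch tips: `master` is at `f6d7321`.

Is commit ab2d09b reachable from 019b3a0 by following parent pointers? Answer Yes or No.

No

Ancestors of 019b3a0: {019b3a0, 0eb52b1, 5a755fb, 7bfbfc0}.
ab2d09b is not in that set, so it is not an ancestor of 019b3a0.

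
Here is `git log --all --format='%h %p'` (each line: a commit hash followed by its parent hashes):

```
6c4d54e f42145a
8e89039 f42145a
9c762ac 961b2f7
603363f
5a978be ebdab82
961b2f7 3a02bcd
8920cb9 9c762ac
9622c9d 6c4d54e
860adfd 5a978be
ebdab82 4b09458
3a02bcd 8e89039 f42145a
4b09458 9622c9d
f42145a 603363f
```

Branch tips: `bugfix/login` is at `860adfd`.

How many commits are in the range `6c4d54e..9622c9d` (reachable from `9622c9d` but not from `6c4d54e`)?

Reachable from 9622c9d: {603363f, 6c4d54e, 9622c9d, f42145a}.
Reachable from 6c4d54e: {603363f, 6c4d54e, f42145a}.
In 9622c9d's history but not 6c4d54e's: {9622c9d} — 1 commit.

1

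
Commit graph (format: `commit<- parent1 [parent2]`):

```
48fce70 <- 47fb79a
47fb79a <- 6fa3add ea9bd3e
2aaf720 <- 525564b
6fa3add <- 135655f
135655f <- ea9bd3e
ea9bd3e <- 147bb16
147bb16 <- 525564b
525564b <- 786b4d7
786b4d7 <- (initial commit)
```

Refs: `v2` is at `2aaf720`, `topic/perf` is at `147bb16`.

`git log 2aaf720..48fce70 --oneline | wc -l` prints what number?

Reachable from 48fce70: {135655f, 147bb16, 47fb79a, 48fce70, 525564b, 6fa3add, 786b4d7, ea9bd3e}.
Reachable from 2aaf720: {2aaf720, 525564b, 786b4d7}.
In 48fce70's history but not 2aaf720's: {135655f, 147bb16, 47fb79a, 48fce70, 6fa3add, ea9bd3e} — 6 commits.

6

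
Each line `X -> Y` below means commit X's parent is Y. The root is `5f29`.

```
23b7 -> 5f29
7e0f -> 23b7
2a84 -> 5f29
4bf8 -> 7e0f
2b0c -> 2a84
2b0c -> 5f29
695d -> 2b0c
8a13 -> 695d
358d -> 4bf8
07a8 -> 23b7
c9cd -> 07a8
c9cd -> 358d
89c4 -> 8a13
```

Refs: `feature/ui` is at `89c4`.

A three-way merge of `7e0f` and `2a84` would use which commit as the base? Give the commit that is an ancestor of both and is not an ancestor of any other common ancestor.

5f29

Ancestors of 7e0f: {23b7, 5f29, 7e0f}.
Ancestors of 2a84: {2a84, 5f29}.
Common ancestors: {5f29}.
The only common ancestor is 5f29, so it is the merge base.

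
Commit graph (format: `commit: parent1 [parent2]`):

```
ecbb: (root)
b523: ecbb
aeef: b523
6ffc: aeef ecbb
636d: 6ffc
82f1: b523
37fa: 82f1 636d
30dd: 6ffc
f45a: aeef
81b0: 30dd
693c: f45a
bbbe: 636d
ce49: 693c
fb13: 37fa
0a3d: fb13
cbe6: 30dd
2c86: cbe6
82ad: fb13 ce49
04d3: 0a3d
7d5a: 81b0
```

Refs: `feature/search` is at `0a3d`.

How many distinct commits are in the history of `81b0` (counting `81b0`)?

6

Walking parent pointers from 81b0: reachable set = {30dd, 6ffc, 81b0, aeef, b523, ecbb}.
That is 6 commits.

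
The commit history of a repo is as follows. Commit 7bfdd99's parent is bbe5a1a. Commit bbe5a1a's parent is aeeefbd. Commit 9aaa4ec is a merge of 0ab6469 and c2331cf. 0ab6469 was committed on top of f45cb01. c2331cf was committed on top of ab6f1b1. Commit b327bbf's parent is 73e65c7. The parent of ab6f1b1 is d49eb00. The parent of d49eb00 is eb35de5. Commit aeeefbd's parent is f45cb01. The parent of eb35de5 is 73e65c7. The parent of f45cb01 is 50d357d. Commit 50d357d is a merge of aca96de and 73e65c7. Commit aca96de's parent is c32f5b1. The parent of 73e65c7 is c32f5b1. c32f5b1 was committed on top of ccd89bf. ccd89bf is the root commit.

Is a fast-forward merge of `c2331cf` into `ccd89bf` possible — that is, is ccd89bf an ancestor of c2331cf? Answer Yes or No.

A fast-forward from ccd89bf to c2331cf is possible iff ccd89bf is an ancestor of c2331cf.
Ancestors of c2331cf: {73e65c7, ab6f1b1, c2331cf, c32f5b1, ccd89bf, d49eb00, eb35de5}.
ccd89bf is among them, so fast-forward is possible.

Yes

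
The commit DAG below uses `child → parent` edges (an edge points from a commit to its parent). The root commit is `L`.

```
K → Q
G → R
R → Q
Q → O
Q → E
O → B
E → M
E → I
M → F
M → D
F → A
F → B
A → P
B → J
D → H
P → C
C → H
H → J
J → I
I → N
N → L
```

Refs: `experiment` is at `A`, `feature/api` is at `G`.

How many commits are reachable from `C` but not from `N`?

Reachable from C: {C, H, I, J, L, N}.
Reachable from N: {L, N}.
In C's history but not N's: {C, H, I, J} — 4 commits.

4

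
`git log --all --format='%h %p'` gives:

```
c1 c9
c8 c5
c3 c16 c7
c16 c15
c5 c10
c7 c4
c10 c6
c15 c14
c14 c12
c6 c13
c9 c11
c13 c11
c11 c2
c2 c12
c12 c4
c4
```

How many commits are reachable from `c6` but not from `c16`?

Reachable from c6: {c11, c12, c13, c2, c4, c6}.
Reachable from c16: {c12, c14, c15, c16, c4}.
In c6's history but not c16's: {c11, c13, c2, c6} — 4 commits.

4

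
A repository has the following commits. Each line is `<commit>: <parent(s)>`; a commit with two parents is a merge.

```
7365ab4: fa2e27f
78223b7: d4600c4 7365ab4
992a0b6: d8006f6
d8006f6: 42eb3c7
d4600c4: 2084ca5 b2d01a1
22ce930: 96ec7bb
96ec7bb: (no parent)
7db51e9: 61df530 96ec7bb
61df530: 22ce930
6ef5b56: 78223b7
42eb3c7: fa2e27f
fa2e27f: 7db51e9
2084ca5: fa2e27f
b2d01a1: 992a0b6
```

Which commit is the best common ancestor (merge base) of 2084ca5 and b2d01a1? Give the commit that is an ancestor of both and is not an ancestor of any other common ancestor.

Ancestors of 2084ca5: {2084ca5, 22ce930, 61df530, 7db51e9, 96ec7bb, fa2e27f}.
Ancestors of b2d01a1: {22ce930, 42eb3c7, 61df530, 7db51e9, 96ec7bb, 992a0b6, b2d01a1, d8006f6, fa2e27f}.
Common ancestors: {22ce930, 61df530, 7db51e9, 96ec7bb, fa2e27f}.
Among these, fa2e27f is not an ancestor of any other common ancestor — it is the merge base.

fa2e27f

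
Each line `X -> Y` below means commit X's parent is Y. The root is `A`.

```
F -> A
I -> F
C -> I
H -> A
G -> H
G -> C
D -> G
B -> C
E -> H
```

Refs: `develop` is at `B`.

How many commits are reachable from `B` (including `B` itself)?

Walking parent pointers from B: reachable set = {A, B, C, F, I}.
That is 5 commits.

5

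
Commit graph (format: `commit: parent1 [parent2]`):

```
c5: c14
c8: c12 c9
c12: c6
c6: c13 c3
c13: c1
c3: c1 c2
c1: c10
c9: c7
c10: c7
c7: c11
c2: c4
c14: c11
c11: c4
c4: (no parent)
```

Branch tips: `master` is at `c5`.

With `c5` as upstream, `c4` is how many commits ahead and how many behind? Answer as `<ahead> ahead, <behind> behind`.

Reachable from c4: {c4}.
Reachable from c5: {c11, c14, c4, c5}.
Only in c4's history (ahead): {} — 0.
Only in c5's history (behind): {c11, c14, c5} — 3.

0 ahead, 3 behind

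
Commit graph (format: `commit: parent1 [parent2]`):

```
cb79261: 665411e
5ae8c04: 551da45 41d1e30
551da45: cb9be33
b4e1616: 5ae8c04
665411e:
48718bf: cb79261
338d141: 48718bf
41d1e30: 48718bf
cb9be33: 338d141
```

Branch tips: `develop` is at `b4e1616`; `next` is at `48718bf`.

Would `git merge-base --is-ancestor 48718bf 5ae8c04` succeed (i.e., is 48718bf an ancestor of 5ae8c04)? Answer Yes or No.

Yes

Ancestors of 5ae8c04 (commits reachable by following parents): {338d141, 41d1e30, 48718bf, 551da45, 5ae8c04, 665411e, cb79261, cb9be33}.
48718bf is in that set, so it is an ancestor of 5ae8c04.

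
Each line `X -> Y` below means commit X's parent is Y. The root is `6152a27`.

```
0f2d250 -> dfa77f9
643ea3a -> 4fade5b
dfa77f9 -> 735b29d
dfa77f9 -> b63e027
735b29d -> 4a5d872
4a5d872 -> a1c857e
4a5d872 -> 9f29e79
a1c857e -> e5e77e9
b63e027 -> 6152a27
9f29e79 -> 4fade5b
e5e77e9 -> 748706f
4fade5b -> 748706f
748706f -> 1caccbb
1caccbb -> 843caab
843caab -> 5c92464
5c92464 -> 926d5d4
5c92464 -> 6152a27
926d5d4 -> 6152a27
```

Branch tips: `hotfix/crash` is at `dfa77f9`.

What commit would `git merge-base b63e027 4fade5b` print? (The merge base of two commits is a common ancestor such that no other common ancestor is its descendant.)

Ancestors of b63e027: {6152a27, b63e027}.
Ancestors of 4fade5b: {1caccbb, 4fade5b, 5c92464, 6152a27, 748706f, 843caab, 926d5d4}.
Common ancestors: {6152a27}.
The only common ancestor is 6152a27, so it is the merge base.

6152a27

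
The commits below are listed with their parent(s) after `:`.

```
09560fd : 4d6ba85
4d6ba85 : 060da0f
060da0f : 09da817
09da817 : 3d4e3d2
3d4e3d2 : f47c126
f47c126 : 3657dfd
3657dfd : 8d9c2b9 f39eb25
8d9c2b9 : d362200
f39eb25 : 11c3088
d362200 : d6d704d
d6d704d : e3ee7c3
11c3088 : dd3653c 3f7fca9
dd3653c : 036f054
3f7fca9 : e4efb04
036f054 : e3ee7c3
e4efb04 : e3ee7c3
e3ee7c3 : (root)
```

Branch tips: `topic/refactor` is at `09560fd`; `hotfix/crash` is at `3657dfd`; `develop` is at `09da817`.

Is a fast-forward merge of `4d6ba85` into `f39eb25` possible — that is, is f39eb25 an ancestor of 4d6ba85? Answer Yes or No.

A fast-forward from f39eb25 to 4d6ba85 is possible iff f39eb25 is an ancestor of 4d6ba85.
Ancestors of 4d6ba85: {036f054, 060da0f, 09da817, 11c3088, 3657dfd, 3d4e3d2, 3f7fca9, 4d6ba85, 8d9c2b9, d362200, d6d704d, dd3653c, e3ee7c3, e4efb04, f39eb25, f47c126}.
f39eb25 is among them, so fast-forward is possible.

Yes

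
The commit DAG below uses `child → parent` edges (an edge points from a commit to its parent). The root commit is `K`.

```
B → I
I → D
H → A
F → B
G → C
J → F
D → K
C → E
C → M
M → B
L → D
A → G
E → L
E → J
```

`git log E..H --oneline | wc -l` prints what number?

Reachable from H: {A, B, C, D, E, F, G, H, I, J, K, L, M}.
Reachable from E: {B, D, E, F, I, J, K, L}.
In H's history but not E's: {A, C, G, H, M} — 5 commits.

5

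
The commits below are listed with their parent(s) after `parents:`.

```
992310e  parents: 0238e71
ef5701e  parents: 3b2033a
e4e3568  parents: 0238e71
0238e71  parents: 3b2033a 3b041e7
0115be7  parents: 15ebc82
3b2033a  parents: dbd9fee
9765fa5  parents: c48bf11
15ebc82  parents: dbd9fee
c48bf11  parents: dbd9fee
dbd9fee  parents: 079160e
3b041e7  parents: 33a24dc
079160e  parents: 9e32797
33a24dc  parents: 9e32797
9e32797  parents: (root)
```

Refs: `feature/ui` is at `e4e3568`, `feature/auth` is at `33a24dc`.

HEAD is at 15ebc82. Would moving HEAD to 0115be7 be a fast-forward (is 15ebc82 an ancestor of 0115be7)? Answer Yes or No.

A fast-forward from 15ebc82 to 0115be7 is possible iff 15ebc82 is an ancestor of 0115be7.
Ancestors of 0115be7: {0115be7, 079160e, 15ebc82, 9e32797, dbd9fee}.
15ebc82 is among them, so fast-forward is possible.

Yes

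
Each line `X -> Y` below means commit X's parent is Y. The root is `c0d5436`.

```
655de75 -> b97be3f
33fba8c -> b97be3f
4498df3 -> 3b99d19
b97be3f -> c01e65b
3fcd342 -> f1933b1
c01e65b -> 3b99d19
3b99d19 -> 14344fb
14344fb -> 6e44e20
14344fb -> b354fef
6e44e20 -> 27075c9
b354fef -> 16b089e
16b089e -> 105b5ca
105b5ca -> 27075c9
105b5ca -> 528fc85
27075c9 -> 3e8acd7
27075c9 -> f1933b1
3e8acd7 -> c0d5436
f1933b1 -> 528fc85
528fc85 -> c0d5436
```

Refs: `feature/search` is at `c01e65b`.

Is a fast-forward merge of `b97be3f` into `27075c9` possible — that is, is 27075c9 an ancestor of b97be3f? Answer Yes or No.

A fast-forward from 27075c9 to b97be3f is possible iff 27075c9 is an ancestor of b97be3f.
Ancestors of b97be3f: {105b5ca, 14344fb, 16b089e, 27075c9, 3b99d19, 3e8acd7, 528fc85, 6e44e20, b354fef, b97be3f, c01e65b, c0d5436, f1933b1}.
27075c9 is among them, so fast-forward is possible.

Yes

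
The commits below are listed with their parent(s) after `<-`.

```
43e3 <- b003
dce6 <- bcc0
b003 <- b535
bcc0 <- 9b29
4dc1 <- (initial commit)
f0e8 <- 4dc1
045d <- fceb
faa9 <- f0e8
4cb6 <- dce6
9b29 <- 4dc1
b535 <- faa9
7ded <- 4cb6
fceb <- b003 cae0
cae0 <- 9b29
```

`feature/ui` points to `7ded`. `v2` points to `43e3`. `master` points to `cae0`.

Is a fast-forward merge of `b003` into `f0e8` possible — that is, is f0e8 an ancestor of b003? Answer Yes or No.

Yes

A fast-forward from f0e8 to b003 is possible iff f0e8 is an ancestor of b003.
Ancestors of b003: {4dc1, b003, b535, f0e8, faa9}.
f0e8 is among them, so fast-forward is possible.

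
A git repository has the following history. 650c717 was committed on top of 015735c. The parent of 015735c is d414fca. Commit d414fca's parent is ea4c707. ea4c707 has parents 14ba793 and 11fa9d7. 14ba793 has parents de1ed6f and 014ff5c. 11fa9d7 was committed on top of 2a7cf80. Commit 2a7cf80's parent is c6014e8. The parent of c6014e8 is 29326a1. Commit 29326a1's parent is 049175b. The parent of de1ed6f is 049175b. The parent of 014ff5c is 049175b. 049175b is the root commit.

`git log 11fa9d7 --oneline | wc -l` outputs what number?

Walking parent pointers from 11fa9d7: reachable set = {049175b, 11fa9d7, 29326a1, 2a7cf80, c6014e8}.
That is 5 commits.

5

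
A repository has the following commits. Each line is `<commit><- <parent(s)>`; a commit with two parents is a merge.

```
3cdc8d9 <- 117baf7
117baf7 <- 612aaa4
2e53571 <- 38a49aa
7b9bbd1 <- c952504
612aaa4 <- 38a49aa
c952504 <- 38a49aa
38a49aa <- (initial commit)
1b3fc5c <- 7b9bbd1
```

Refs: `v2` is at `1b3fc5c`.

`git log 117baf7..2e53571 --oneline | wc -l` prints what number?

1

Reachable from 2e53571: {2e53571, 38a49aa}.
Reachable from 117baf7: {117baf7, 38a49aa, 612aaa4}.
In 2e53571's history but not 117baf7's: {2e53571} — 1 commit.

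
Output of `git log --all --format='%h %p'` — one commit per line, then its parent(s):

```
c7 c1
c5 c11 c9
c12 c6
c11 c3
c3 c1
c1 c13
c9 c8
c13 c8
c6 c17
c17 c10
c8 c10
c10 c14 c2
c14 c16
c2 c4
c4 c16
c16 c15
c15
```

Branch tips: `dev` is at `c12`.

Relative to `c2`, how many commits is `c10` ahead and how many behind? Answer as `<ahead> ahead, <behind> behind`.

2 ahead, 0 behind

Reachable from c10: {c10, c14, c15, c16, c2, c4}.
Reachable from c2: {c15, c16, c2, c4}.
Only in c10's history (ahead): {c10, c14} — 2.
Only in c2's history (behind): {} — 0.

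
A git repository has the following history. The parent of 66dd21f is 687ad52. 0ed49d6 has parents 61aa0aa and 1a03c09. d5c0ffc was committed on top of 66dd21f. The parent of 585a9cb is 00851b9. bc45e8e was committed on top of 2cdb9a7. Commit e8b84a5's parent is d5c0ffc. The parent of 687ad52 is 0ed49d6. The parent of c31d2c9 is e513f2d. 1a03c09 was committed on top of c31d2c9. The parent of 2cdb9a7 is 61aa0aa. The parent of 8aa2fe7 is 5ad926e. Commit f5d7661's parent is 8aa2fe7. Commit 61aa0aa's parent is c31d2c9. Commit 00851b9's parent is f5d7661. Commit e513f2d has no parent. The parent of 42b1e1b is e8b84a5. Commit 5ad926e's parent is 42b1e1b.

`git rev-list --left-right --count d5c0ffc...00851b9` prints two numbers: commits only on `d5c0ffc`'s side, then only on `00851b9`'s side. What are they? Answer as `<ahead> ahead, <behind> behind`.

Reachable from d5c0ffc: {0ed49d6, 1a03c09, 61aa0aa, 66dd21f, 687ad52, c31d2c9, d5c0ffc, e513f2d}.
Reachable from 00851b9: {00851b9, 0ed49d6, 1a03c09, 42b1e1b, 5ad926e, 61aa0aa, 66dd21f, 687ad52, 8aa2fe7, c31d2c9, d5c0ffc, e513f2d, e8b84a5, f5d7661}.
Only in d5c0ffc's history (ahead): {} — 0.
Only in 00851b9's history (behind): {00851b9, 42b1e1b, 5ad926e, 8aa2fe7, e8b84a5, f5d7661} — 6.

0 ahead, 6 behind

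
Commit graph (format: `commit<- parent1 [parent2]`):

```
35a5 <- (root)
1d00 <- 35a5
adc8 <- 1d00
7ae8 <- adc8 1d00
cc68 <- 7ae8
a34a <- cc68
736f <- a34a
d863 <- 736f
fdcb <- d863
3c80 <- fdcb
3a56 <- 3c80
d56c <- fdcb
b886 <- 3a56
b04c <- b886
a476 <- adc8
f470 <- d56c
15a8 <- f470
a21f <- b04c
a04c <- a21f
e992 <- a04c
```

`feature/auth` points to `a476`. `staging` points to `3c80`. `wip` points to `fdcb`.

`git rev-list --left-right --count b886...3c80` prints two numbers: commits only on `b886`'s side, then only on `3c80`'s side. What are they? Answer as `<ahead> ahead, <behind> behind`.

2 ahead, 0 behind

Reachable from b886: {1d00, 35a5, 3a56, 3c80, 736f, 7ae8, a34a, adc8, b886, cc68, d863, fdcb}.
Reachable from 3c80: {1d00, 35a5, 3c80, 736f, 7ae8, a34a, adc8, cc68, d863, fdcb}.
Only in b886's history (ahead): {3a56, b886} — 2.
Only in 3c80's history (behind): {} — 0.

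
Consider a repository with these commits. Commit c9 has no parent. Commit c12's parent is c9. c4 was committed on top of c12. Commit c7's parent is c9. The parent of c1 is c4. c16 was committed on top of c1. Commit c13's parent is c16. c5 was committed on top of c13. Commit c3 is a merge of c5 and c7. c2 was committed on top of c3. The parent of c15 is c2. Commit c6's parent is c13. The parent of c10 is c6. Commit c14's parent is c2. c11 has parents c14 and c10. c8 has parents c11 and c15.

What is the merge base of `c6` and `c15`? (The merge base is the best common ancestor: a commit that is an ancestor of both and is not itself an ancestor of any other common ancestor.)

c13

Ancestors of c6: {c1, c12, c13, c16, c4, c6, c9}.
Ancestors of c15: {c1, c12, c13, c15, c16, c2, c3, c4, c5, c7, c9}.
Common ancestors: {c1, c12, c13, c16, c4, c9}.
Among these, c13 is not an ancestor of any other common ancestor — it is the merge base.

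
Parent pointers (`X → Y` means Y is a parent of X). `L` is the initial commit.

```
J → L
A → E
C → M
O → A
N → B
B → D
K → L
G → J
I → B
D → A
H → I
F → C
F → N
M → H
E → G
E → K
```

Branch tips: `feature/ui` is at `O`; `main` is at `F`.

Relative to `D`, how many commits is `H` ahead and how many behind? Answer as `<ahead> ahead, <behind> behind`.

3 ahead, 0 behind

Reachable from H: {A, B, D, E, G, H, I, J, K, L}.
Reachable from D: {A, D, E, G, J, K, L}.
Only in H's history (ahead): {B, H, I} — 3.
Only in D's history (behind): {} — 0.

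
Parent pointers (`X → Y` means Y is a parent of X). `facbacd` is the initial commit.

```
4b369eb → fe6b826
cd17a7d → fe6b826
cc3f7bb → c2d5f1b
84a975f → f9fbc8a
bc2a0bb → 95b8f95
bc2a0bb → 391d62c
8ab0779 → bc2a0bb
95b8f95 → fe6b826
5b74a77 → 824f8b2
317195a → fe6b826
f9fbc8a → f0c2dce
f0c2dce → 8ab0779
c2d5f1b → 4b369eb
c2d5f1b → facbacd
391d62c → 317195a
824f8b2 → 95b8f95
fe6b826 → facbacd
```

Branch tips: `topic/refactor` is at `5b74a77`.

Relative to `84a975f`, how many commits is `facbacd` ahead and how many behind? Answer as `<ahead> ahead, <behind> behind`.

Reachable from facbacd: {facbacd}.
Reachable from 84a975f: {317195a, 391d62c, 84a975f, 8ab0779, 95b8f95, bc2a0bb, f0c2dce, f9fbc8a, facbacd, fe6b826}.
Only in facbacd's history (ahead): {} — 0.
Only in 84a975f's history (behind): {317195a, 391d62c, 84a975f, 8ab0779, 95b8f95, bc2a0bb, f0c2dce, f9fbc8a, fe6b826} — 9.

0 ahead, 9 behind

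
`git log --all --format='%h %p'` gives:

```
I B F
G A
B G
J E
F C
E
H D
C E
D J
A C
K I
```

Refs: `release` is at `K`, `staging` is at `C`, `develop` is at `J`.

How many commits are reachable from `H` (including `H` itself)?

Walking parent pointers from H: reachable set = {D, E, H, J}.
That is 4 commits.

4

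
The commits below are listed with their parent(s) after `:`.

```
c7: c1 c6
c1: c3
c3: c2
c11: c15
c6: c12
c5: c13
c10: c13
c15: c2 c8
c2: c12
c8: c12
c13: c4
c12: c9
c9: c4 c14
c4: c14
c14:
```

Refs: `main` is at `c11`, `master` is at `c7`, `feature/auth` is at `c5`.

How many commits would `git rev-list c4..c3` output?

4

Reachable from c3: {c12, c14, c2, c3, c4, c9}.
Reachable from c4: {c14, c4}.
In c3's history but not c4's: {c12, c2, c3, c9} — 4 commits.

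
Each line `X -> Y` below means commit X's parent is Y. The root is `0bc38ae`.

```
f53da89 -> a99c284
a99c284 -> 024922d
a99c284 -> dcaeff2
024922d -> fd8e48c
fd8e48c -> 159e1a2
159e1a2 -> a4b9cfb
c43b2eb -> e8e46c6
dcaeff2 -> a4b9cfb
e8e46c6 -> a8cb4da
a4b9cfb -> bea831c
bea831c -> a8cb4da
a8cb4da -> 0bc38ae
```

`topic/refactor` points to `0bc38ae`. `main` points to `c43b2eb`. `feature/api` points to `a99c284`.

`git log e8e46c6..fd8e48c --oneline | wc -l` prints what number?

4

Reachable from fd8e48c: {0bc38ae, 159e1a2, a4b9cfb, a8cb4da, bea831c, fd8e48c}.
Reachable from e8e46c6: {0bc38ae, a8cb4da, e8e46c6}.
In fd8e48c's history but not e8e46c6's: {159e1a2, a4b9cfb, bea831c, fd8e48c} — 4 commits.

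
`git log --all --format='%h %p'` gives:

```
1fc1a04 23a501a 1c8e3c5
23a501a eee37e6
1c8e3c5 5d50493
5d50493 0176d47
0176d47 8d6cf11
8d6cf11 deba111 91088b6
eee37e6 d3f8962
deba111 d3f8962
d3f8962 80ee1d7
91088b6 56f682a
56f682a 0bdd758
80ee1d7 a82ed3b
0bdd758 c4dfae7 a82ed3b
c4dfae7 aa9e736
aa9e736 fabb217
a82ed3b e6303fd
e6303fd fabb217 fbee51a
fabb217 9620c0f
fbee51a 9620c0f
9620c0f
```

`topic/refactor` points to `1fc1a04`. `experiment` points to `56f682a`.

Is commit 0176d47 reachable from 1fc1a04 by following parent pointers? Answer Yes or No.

Ancestors of 1fc1a04 (commits reachable by following parents): {0176d47, 0bdd758, 1c8e3c5, 1fc1a04, 23a501a, 56f682a, 5d50493, 80ee1d7, 8d6cf11, 91088b6, 9620c0f, a82ed3b, aa9e736, c4dfae7, d3f8962, deba111, e6303fd, eee37e6, fabb217, fbee51a}.
0176d47 is in that set, so it is an ancestor of 1fc1a04.

Yes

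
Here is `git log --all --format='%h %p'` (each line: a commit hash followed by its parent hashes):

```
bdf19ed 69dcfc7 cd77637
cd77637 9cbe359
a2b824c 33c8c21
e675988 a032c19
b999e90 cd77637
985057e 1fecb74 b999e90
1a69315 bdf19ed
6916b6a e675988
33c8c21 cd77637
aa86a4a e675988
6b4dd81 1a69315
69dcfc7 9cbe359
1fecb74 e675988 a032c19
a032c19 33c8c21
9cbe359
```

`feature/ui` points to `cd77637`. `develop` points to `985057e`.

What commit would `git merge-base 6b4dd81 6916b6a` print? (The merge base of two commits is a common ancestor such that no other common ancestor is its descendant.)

cd77637

Ancestors of 6b4dd81: {1a69315, 69dcfc7, 6b4dd81, 9cbe359, bdf19ed, cd77637}.
Ancestors of 6916b6a: {33c8c21, 6916b6a, 9cbe359, a032c19, cd77637, e675988}.
Common ancestors: {9cbe359, cd77637}.
Among these, cd77637 is not an ancestor of any other common ancestor — it is the merge base.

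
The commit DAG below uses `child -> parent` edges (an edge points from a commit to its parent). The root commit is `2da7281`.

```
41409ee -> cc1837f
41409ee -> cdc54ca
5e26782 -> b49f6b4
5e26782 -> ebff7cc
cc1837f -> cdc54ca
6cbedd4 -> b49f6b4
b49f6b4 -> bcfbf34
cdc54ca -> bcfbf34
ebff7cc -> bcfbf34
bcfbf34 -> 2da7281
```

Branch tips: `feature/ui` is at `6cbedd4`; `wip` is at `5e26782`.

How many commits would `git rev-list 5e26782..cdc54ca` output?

Reachable from cdc54ca: {2da7281, bcfbf34, cdc54ca}.
Reachable from 5e26782: {2da7281, 5e26782, b49f6b4, bcfbf34, ebff7cc}.
In cdc54ca's history but not 5e26782's: {cdc54ca} — 1 commit.

1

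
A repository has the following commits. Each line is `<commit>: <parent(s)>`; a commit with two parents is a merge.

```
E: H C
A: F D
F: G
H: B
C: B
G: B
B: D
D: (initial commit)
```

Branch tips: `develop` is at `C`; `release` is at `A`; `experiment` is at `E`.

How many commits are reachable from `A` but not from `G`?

Reachable from A: {A, B, D, F, G}.
Reachable from G: {B, D, G}.
In A's history but not G's: {A, F} — 2 commits.

2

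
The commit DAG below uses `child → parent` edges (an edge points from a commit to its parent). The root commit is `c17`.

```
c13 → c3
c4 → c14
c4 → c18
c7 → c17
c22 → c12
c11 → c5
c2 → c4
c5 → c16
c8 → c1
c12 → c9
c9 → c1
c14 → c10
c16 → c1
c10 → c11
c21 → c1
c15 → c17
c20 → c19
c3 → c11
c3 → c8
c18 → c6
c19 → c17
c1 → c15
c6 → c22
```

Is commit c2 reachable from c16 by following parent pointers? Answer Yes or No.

Ancestors of c16: {c1, c15, c16, c17}.
c2 is not in that set, so it is not an ancestor of c16.

No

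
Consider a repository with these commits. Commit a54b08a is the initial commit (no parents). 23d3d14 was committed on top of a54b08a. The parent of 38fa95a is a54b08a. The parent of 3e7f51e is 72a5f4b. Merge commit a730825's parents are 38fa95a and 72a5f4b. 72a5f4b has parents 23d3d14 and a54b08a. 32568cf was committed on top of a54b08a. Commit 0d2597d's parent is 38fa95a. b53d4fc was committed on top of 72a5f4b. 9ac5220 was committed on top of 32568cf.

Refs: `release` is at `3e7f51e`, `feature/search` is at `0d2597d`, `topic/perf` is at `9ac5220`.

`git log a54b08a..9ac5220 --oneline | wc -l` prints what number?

Reachable from 9ac5220: {32568cf, 9ac5220, a54b08a}.
Reachable from a54b08a: {a54b08a}.
In 9ac5220's history but not a54b08a's: {32568cf, 9ac5220} — 2 commits.

2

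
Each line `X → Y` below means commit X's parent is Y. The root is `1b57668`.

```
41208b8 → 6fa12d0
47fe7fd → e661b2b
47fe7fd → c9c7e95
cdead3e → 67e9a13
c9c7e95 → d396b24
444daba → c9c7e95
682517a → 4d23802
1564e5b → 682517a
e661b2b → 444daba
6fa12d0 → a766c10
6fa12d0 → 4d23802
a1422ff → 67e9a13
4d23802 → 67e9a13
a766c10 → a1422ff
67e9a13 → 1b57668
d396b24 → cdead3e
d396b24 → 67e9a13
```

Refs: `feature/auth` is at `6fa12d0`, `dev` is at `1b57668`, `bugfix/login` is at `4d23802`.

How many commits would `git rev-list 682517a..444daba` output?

4

Reachable from 444daba: {1b57668, 444daba, 67e9a13, c9c7e95, cdead3e, d396b24}.
Reachable from 682517a: {1b57668, 4d23802, 67e9a13, 682517a}.
In 444daba's history but not 682517a's: {444daba, c9c7e95, cdead3e, d396b24} — 4 commits.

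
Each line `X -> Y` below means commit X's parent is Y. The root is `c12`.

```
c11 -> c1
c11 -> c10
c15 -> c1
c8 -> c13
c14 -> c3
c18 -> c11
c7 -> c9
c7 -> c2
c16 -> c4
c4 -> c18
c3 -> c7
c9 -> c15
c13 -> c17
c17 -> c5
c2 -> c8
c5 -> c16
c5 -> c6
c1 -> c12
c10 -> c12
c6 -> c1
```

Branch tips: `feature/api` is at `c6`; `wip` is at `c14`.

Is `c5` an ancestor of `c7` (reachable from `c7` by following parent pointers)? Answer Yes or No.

Ancestors of c7 (commits reachable by following parents): {c1, c10, c11, c12, c13, c15, c16, c17, c18, c2, c4, c5, c6, c7, c8, c9}.
c5 is in that set, so it is an ancestor of c7.

Yes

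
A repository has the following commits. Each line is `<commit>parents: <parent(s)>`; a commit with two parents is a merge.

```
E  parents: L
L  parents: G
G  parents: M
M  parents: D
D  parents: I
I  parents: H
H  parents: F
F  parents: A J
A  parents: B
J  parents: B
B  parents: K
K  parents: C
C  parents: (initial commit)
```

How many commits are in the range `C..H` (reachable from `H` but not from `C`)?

6

Reachable from H: {A, B, C, F, H, J, K}.
Reachable from C: {C}.
In H's history but not C's: {A, B, F, H, J, K} — 6 commits.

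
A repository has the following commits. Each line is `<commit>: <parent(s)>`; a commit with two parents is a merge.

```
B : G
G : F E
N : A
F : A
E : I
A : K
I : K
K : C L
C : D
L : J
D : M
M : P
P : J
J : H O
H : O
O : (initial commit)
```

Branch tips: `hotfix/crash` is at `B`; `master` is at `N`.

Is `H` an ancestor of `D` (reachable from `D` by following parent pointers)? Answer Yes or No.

Yes

Ancestors of D (commits reachable by following parents): {D, H, J, M, O, P}.
H is in that set, so it is an ancestor of D.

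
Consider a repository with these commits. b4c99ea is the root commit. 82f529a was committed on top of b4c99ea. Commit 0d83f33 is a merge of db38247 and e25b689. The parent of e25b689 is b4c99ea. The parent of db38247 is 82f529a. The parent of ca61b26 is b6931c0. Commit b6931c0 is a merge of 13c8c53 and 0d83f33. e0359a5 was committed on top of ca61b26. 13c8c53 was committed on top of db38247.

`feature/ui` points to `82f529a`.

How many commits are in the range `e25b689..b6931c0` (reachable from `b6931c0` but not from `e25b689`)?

5

Reachable from b6931c0: {0d83f33, 13c8c53, 82f529a, b4c99ea, b6931c0, db38247, e25b689}.
Reachable from e25b689: {b4c99ea, e25b689}.
In b6931c0's history but not e25b689's: {0d83f33, 13c8c53, 82f529a, b6931c0, db38247} — 5 commits.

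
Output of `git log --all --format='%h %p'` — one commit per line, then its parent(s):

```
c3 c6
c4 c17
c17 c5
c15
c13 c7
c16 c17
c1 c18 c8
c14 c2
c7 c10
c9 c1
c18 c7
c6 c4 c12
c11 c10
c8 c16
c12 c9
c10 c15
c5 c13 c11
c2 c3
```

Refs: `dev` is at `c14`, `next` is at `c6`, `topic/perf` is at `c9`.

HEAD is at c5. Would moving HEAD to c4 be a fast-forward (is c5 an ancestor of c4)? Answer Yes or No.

Yes

A fast-forward from c5 to c4 is possible iff c5 is an ancestor of c4.
Ancestors of c4: {c10, c11, c13, c15, c17, c4, c5, c7}.
c5 is among them, so fast-forward is possible.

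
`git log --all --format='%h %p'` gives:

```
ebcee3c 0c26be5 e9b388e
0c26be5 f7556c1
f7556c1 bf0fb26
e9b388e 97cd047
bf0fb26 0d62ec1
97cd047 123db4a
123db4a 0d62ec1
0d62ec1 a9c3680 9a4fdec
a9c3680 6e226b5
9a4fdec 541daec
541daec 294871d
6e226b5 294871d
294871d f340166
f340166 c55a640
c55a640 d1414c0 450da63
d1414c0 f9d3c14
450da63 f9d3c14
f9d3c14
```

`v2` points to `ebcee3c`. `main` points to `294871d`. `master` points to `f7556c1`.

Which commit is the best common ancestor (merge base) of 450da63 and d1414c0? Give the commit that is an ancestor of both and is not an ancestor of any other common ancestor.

Ancestors of 450da63: {450da63, f9d3c14}.
Ancestors of d1414c0: {d1414c0, f9d3c14}.
Common ancestors: {f9d3c14}.
The only common ancestor is f9d3c14, so it is the merge base.

f9d3c14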